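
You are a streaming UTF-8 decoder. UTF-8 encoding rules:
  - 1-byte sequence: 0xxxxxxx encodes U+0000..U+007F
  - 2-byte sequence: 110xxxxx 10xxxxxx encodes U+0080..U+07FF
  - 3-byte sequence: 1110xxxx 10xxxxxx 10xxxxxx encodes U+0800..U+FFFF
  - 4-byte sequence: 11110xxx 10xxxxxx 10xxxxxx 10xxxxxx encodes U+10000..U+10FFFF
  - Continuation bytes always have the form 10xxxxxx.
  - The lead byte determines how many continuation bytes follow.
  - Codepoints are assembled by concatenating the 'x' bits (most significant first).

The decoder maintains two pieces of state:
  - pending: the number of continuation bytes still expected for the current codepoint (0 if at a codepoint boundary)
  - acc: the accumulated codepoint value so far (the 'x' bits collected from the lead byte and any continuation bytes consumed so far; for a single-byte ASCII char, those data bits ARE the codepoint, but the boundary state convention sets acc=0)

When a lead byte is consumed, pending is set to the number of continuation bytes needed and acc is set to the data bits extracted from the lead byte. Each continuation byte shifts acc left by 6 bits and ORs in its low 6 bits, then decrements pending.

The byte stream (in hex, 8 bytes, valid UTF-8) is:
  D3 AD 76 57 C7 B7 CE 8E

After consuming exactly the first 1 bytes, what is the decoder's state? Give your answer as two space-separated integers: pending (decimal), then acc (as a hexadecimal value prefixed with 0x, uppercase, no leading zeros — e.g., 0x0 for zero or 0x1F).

Answer: 1 0x13

Derivation:
Byte[0]=D3: 2-byte lead. pending=1, acc=0x13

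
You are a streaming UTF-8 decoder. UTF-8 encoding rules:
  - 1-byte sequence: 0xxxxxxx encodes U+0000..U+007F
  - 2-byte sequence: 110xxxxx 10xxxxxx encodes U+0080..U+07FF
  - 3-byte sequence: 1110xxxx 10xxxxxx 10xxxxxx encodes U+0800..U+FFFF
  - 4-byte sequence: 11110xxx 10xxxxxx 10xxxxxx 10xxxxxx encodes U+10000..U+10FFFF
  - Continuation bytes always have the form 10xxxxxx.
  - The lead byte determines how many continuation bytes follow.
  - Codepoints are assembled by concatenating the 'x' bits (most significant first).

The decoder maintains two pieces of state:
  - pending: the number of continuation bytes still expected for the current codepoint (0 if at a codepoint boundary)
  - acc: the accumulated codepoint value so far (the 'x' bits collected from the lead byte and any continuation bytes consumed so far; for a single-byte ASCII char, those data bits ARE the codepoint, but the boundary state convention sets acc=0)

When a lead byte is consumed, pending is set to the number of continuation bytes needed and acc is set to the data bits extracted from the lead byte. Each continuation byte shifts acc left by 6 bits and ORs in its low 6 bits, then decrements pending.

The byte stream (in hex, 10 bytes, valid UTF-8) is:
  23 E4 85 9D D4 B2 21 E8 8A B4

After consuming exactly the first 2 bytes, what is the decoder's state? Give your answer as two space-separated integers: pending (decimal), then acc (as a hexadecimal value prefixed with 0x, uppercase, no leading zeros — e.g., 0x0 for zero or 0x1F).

Answer: 2 0x4

Derivation:
Byte[0]=23: 1-byte. pending=0, acc=0x0
Byte[1]=E4: 3-byte lead. pending=2, acc=0x4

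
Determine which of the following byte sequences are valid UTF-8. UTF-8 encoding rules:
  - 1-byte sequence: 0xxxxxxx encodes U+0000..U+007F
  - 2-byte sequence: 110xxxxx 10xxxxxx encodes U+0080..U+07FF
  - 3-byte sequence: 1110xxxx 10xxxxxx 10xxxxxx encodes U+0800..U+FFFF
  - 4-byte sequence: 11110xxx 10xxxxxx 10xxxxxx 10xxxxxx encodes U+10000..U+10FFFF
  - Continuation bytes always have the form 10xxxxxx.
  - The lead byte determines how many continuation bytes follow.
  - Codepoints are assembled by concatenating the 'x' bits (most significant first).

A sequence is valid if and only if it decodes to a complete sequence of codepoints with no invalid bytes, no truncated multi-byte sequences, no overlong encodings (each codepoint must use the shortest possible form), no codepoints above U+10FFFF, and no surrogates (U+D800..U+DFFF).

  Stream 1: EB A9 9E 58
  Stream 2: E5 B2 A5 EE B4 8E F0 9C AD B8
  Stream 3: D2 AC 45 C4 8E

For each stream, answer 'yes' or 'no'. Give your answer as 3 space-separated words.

Answer: yes yes yes

Derivation:
Stream 1: decodes cleanly. VALID
Stream 2: decodes cleanly. VALID
Stream 3: decodes cleanly. VALID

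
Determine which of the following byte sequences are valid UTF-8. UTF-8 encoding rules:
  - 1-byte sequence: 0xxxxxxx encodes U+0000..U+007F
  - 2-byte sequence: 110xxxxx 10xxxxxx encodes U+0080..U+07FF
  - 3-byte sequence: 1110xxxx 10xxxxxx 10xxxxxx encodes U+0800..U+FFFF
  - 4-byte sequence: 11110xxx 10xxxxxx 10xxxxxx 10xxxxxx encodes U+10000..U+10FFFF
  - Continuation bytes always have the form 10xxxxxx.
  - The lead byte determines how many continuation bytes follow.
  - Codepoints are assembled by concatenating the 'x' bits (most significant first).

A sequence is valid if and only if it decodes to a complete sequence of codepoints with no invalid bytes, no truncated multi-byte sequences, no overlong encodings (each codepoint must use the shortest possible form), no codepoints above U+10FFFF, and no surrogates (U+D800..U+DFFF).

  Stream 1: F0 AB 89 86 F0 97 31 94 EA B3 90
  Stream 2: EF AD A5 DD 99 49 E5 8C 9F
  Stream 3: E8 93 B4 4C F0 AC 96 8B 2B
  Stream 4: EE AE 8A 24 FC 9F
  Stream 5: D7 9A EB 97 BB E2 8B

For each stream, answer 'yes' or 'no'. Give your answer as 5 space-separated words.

Stream 1: error at byte offset 6. INVALID
Stream 2: decodes cleanly. VALID
Stream 3: decodes cleanly. VALID
Stream 4: error at byte offset 4. INVALID
Stream 5: error at byte offset 7. INVALID

Answer: no yes yes no no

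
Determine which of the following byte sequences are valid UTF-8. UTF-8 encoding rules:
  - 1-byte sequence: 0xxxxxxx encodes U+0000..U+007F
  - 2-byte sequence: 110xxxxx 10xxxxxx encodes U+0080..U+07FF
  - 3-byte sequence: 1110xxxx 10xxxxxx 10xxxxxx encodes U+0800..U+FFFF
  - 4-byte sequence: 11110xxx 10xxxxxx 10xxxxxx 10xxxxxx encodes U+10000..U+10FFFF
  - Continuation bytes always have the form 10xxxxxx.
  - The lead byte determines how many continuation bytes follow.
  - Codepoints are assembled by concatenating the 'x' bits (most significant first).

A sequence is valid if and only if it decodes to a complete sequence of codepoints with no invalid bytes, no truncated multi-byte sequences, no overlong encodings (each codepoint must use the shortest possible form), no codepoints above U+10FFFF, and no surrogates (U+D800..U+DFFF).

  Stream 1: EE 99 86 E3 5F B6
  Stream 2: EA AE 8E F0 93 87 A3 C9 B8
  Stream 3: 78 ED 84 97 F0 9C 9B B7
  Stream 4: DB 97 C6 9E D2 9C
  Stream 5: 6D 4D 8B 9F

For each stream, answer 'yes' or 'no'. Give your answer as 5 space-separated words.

Answer: no yes yes yes no

Derivation:
Stream 1: error at byte offset 4. INVALID
Stream 2: decodes cleanly. VALID
Stream 3: decodes cleanly. VALID
Stream 4: decodes cleanly. VALID
Stream 5: error at byte offset 2. INVALID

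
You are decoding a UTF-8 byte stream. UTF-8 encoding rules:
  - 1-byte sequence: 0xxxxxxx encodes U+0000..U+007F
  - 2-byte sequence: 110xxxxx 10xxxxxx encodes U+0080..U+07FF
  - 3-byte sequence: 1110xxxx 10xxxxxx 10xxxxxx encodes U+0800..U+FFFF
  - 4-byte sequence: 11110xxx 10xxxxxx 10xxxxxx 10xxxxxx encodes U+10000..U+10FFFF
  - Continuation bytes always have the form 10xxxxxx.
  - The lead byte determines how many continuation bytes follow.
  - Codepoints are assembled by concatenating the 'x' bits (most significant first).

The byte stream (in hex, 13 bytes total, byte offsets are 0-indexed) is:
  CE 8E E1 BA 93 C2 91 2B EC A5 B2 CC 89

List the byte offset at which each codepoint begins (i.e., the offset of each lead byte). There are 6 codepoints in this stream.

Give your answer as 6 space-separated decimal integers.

Byte[0]=CE: 2-byte lead, need 1 cont bytes. acc=0xE
Byte[1]=8E: continuation. acc=(acc<<6)|0x0E=0x38E
Completed: cp=U+038E (starts at byte 0)
Byte[2]=E1: 3-byte lead, need 2 cont bytes. acc=0x1
Byte[3]=BA: continuation. acc=(acc<<6)|0x3A=0x7A
Byte[4]=93: continuation. acc=(acc<<6)|0x13=0x1E93
Completed: cp=U+1E93 (starts at byte 2)
Byte[5]=C2: 2-byte lead, need 1 cont bytes. acc=0x2
Byte[6]=91: continuation. acc=(acc<<6)|0x11=0x91
Completed: cp=U+0091 (starts at byte 5)
Byte[7]=2B: 1-byte ASCII. cp=U+002B
Byte[8]=EC: 3-byte lead, need 2 cont bytes. acc=0xC
Byte[9]=A5: continuation. acc=(acc<<6)|0x25=0x325
Byte[10]=B2: continuation. acc=(acc<<6)|0x32=0xC972
Completed: cp=U+C972 (starts at byte 8)
Byte[11]=CC: 2-byte lead, need 1 cont bytes. acc=0xC
Byte[12]=89: continuation. acc=(acc<<6)|0x09=0x309
Completed: cp=U+0309 (starts at byte 11)

Answer: 0 2 5 7 8 11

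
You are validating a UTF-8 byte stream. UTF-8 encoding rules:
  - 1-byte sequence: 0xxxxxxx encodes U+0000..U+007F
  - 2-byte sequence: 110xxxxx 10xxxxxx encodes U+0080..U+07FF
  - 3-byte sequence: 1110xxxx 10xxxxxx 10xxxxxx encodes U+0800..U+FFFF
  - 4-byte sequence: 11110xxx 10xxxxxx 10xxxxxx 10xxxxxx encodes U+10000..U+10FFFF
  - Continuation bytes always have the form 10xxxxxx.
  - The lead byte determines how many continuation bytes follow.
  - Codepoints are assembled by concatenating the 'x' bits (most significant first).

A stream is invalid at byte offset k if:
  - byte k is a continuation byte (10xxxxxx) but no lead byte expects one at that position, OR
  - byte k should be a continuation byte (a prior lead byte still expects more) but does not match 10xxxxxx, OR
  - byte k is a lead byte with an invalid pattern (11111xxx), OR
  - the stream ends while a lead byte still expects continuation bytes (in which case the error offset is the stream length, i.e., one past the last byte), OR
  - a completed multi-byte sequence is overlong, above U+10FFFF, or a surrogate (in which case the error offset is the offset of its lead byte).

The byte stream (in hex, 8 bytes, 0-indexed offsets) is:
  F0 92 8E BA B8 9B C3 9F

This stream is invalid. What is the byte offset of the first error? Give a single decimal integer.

Answer: 4

Derivation:
Byte[0]=F0: 4-byte lead, need 3 cont bytes. acc=0x0
Byte[1]=92: continuation. acc=(acc<<6)|0x12=0x12
Byte[2]=8E: continuation. acc=(acc<<6)|0x0E=0x48E
Byte[3]=BA: continuation. acc=(acc<<6)|0x3A=0x123BA
Completed: cp=U+123BA (starts at byte 0)
Byte[4]=B8: INVALID lead byte (not 0xxx/110x/1110/11110)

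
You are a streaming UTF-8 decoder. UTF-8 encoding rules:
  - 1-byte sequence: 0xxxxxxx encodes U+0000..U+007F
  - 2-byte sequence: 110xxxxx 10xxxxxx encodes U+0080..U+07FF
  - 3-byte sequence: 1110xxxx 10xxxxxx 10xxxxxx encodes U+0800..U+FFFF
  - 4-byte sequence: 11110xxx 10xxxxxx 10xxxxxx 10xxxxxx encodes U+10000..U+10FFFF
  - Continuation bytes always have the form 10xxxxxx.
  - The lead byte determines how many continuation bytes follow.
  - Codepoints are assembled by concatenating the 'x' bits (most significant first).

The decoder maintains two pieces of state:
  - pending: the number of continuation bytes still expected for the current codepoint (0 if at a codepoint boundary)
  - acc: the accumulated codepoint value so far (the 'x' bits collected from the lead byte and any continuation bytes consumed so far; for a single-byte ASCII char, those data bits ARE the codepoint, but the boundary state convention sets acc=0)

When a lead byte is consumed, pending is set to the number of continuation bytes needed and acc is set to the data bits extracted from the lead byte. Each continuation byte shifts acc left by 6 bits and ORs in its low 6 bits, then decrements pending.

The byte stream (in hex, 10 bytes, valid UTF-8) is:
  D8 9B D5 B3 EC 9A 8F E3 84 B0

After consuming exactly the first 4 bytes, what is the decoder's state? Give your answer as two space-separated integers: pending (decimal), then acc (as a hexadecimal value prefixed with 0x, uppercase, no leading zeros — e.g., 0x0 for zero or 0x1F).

Byte[0]=D8: 2-byte lead. pending=1, acc=0x18
Byte[1]=9B: continuation. acc=(acc<<6)|0x1B=0x61B, pending=0
Byte[2]=D5: 2-byte lead. pending=1, acc=0x15
Byte[3]=B3: continuation. acc=(acc<<6)|0x33=0x573, pending=0

Answer: 0 0x573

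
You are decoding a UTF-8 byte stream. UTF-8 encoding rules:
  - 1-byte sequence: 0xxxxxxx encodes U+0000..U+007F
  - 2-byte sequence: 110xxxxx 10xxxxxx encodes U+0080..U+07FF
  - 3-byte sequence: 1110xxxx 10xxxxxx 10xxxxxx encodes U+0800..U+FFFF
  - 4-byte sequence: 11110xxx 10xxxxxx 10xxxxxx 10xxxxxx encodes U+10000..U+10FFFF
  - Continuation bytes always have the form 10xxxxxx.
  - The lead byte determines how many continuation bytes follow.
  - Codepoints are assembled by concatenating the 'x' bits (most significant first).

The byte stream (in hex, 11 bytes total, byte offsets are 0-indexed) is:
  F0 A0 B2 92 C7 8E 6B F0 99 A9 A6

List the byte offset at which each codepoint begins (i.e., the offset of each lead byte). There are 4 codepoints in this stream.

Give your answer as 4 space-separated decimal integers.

Answer: 0 4 6 7

Derivation:
Byte[0]=F0: 4-byte lead, need 3 cont bytes. acc=0x0
Byte[1]=A0: continuation. acc=(acc<<6)|0x20=0x20
Byte[2]=B2: continuation. acc=(acc<<6)|0x32=0x832
Byte[3]=92: continuation. acc=(acc<<6)|0x12=0x20C92
Completed: cp=U+20C92 (starts at byte 0)
Byte[4]=C7: 2-byte lead, need 1 cont bytes. acc=0x7
Byte[5]=8E: continuation. acc=(acc<<6)|0x0E=0x1CE
Completed: cp=U+01CE (starts at byte 4)
Byte[6]=6B: 1-byte ASCII. cp=U+006B
Byte[7]=F0: 4-byte lead, need 3 cont bytes. acc=0x0
Byte[8]=99: continuation. acc=(acc<<6)|0x19=0x19
Byte[9]=A9: continuation. acc=(acc<<6)|0x29=0x669
Byte[10]=A6: continuation. acc=(acc<<6)|0x26=0x19A66
Completed: cp=U+19A66 (starts at byte 7)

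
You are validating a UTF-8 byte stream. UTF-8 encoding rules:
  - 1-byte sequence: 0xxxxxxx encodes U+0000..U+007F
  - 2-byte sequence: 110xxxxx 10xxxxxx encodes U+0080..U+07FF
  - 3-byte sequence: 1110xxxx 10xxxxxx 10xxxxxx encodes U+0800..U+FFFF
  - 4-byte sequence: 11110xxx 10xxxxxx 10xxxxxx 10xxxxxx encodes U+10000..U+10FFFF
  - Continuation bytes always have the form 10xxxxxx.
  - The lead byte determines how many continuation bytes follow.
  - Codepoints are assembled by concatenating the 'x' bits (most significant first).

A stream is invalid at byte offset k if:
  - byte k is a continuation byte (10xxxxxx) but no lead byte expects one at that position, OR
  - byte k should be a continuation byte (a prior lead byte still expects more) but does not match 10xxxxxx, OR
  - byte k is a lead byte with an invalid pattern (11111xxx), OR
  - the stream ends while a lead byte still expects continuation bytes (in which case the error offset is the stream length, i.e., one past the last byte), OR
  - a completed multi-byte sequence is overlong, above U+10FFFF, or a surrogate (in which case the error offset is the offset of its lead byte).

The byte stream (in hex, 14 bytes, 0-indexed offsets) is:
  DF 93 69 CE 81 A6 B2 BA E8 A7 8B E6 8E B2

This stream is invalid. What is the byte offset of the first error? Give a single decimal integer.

Answer: 5

Derivation:
Byte[0]=DF: 2-byte lead, need 1 cont bytes. acc=0x1F
Byte[1]=93: continuation. acc=(acc<<6)|0x13=0x7D3
Completed: cp=U+07D3 (starts at byte 0)
Byte[2]=69: 1-byte ASCII. cp=U+0069
Byte[3]=CE: 2-byte lead, need 1 cont bytes. acc=0xE
Byte[4]=81: continuation. acc=(acc<<6)|0x01=0x381
Completed: cp=U+0381 (starts at byte 3)
Byte[5]=A6: INVALID lead byte (not 0xxx/110x/1110/11110)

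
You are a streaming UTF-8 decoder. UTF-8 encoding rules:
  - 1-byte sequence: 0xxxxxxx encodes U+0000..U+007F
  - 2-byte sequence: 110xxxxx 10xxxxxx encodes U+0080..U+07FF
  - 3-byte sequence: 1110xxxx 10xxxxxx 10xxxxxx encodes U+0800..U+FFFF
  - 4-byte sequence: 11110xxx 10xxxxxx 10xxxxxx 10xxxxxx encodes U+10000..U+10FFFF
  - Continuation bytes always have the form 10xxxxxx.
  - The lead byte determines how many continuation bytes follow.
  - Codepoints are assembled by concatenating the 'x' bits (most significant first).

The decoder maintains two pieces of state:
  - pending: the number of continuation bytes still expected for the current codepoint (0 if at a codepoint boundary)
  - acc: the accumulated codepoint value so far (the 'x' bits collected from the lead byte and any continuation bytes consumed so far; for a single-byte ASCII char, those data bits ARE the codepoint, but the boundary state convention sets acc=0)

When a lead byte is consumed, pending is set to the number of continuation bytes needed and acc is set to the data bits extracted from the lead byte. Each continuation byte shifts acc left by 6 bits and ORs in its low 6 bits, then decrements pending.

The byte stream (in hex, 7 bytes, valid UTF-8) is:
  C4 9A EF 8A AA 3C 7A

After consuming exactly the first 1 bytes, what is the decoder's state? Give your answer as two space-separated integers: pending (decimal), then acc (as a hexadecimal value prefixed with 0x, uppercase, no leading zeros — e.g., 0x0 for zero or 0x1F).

Answer: 1 0x4

Derivation:
Byte[0]=C4: 2-byte lead. pending=1, acc=0x4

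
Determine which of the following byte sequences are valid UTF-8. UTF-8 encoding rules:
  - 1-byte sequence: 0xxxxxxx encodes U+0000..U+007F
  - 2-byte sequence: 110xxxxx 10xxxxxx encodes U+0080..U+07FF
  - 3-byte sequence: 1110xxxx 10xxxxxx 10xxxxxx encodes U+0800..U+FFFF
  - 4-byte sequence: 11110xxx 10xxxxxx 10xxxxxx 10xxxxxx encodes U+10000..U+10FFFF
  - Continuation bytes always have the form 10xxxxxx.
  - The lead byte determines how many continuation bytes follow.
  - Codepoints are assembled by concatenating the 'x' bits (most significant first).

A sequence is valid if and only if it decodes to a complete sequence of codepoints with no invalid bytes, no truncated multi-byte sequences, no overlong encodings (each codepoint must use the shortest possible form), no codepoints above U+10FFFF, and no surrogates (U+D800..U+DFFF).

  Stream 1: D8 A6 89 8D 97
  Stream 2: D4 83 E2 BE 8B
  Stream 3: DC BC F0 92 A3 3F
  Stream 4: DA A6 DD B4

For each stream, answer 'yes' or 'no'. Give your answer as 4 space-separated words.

Stream 1: error at byte offset 2. INVALID
Stream 2: decodes cleanly. VALID
Stream 3: error at byte offset 5. INVALID
Stream 4: decodes cleanly. VALID

Answer: no yes no yes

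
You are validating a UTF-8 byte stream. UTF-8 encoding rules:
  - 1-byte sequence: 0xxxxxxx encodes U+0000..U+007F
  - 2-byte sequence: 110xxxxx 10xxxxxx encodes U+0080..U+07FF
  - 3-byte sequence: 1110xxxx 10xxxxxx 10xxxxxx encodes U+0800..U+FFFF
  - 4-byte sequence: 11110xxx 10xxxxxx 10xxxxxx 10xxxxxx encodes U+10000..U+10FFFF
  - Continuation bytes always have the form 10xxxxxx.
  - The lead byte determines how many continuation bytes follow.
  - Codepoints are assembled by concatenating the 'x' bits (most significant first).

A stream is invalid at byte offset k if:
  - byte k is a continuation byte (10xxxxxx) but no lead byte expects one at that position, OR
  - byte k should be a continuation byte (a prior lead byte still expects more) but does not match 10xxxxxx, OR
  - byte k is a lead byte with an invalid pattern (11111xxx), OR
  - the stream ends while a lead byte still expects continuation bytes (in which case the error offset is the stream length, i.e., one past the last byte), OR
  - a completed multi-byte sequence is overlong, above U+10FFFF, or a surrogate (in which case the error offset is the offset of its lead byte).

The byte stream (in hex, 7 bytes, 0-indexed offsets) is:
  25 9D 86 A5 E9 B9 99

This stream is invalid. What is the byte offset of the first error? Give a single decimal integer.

Byte[0]=25: 1-byte ASCII. cp=U+0025
Byte[1]=9D: INVALID lead byte (not 0xxx/110x/1110/11110)

Answer: 1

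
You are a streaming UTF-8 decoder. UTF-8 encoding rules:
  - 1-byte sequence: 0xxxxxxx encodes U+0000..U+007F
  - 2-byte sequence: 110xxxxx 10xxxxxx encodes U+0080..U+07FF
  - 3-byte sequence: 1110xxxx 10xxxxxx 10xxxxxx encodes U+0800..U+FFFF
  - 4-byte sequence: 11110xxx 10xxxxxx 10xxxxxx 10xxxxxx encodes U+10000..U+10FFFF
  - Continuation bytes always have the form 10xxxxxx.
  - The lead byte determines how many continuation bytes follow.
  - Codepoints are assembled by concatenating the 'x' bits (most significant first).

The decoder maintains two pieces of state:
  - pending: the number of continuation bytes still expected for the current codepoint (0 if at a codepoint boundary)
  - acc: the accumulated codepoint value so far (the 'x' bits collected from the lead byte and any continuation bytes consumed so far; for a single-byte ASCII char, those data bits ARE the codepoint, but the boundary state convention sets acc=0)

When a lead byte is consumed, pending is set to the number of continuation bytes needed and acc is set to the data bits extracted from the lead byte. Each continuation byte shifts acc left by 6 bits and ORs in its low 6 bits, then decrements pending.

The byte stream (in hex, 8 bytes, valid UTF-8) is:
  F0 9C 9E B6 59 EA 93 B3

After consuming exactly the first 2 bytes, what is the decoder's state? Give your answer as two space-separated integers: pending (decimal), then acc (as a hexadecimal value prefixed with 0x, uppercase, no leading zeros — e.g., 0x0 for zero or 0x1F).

Answer: 2 0x1C

Derivation:
Byte[0]=F0: 4-byte lead. pending=3, acc=0x0
Byte[1]=9C: continuation. acc=(acc<<6)|0x1C=0x1C, pending=2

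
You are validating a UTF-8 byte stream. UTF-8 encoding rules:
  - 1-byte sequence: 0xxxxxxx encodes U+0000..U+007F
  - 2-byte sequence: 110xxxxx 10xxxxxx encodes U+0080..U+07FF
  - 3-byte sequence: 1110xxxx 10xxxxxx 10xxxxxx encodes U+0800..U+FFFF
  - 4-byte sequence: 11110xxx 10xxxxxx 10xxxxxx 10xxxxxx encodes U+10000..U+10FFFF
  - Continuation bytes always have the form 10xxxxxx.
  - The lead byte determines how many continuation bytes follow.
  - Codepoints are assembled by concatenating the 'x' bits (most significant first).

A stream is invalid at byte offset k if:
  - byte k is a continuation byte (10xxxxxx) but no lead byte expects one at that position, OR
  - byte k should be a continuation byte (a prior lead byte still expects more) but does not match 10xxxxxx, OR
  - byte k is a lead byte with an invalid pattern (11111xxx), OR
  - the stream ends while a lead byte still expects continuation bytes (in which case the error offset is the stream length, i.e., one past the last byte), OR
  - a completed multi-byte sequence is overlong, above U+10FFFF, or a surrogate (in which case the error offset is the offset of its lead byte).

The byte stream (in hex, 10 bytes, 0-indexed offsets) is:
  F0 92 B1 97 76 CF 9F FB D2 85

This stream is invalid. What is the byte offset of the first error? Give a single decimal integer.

Byte[0]=F0: 4-byte lead, need 3 cont bytes. acc=0x0
Byte[1]=92: continuation. acc=(acc<<6)|0x12=0x12
Byte[2]=B1: continuation. acc=(acc<<6)|0x31=0x4B1
Byte[3]=97: continuation. acc=(acc<<6)|0x17=0x12C57
Completed: cp=U+12C57 (starts at byte 0)
Byte[4]=76: 1-byte ASCII. cp=U+0076
Byte[5]=CF: 2-byte lead, need 1 cont bytes. acc=0xF
Byte[6]=9F: continuation. acc=(acc<<6)|0x1F=0x3DF
Completed: cp=U+03DF (starts at byte 5)
Byte[7]=FB: INVALID lead byte (not 0xxx/110x/1110/11110)

Answer: 7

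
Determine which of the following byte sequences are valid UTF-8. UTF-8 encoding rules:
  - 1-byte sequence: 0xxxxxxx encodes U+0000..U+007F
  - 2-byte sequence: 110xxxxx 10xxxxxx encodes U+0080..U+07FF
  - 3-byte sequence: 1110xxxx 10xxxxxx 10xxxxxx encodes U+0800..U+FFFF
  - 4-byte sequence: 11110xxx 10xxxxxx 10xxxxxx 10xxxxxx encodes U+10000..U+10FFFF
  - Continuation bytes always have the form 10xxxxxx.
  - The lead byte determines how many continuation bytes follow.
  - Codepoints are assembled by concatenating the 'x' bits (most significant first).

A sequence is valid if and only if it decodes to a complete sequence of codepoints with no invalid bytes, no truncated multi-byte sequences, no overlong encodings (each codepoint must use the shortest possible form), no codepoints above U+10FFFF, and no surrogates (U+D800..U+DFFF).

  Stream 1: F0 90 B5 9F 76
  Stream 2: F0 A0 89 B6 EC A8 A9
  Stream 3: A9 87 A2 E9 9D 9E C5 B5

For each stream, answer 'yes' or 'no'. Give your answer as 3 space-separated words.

Answer: yes yes no

Derivation:
Stream 1: decodes cleanly. VALID
Stream 2: decodes cleanly. VALID
Stream 3: error at byte offset 0. INVALID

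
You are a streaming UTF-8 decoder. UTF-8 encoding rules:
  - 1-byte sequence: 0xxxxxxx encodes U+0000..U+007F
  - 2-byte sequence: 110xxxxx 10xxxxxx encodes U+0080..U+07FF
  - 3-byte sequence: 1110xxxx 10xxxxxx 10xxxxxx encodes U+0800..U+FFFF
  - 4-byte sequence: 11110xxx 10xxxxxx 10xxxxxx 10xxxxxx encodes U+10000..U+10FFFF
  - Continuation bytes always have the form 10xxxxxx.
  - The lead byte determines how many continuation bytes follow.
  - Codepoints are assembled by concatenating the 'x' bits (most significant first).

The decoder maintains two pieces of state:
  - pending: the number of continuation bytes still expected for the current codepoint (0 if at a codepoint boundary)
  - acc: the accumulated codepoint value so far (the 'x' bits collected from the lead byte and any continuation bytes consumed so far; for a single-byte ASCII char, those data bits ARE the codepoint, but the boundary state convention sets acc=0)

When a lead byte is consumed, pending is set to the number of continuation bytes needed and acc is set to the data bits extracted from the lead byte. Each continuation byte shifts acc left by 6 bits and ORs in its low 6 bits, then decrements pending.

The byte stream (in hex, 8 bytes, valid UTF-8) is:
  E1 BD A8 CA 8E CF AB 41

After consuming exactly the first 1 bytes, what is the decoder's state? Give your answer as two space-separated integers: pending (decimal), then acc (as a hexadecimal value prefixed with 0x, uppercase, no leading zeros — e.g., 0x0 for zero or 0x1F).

Answer: 2 0x1

Derivation:
Byte[0]=E1: 3-byte lead. pending=2, acc=0x1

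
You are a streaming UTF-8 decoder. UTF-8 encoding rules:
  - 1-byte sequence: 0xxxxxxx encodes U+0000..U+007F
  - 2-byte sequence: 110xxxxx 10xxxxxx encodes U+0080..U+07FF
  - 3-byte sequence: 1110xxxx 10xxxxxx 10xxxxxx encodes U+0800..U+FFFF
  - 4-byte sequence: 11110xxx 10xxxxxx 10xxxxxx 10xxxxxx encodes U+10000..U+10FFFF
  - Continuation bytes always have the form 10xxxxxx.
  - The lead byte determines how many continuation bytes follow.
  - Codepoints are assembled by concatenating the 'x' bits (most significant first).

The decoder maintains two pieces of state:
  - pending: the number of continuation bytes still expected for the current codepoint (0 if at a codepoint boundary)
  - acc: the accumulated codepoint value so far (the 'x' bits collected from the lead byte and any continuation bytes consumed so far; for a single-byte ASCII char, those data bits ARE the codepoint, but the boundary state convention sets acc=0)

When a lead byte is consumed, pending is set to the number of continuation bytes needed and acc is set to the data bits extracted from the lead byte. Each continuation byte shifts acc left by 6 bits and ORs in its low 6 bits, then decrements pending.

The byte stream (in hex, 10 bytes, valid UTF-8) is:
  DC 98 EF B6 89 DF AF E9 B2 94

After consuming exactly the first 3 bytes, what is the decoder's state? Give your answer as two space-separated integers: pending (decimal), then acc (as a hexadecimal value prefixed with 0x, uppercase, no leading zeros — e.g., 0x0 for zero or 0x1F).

Answer: 2 0xF

Derivation:
Byte[0]=DC: 2-byte lead. pending=1, acc=0x1C
Byte[1]=98: continuation. acc=(acc<<6)|0x18=0x718, pending=0
Byte[2]=EF: 3-byte lead. pending=2, acc=0xF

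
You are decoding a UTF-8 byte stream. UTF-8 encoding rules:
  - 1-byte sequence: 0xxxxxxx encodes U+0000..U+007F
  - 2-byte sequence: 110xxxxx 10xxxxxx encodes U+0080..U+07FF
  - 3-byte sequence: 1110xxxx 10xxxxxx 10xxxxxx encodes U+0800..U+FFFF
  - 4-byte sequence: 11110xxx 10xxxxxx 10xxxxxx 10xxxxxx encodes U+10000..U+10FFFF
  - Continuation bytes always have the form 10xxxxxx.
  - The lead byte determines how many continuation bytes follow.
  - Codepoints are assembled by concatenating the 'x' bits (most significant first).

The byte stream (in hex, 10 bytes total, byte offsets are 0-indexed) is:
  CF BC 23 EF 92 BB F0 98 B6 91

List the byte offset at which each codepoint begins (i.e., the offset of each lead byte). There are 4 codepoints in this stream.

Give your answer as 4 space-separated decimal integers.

Byte[0]=CF: 2-byte lead, need 1 cont bytes. acc=0xF
Byte[1]=BC: continuation. acc=(acc<<6)|0x3C=0x3FC
Completed: cp=U+03FC (starts at byte 0)
Byte[2]=23: 1-byte ASCII. cp=U+0023
Byte[3]=EF: 3-byte lead, need 2 cont bytes. acc=0xF
Byte[4]=92: continuation. acc=(acc<<6)|0x12=0x3D2
Byte[5]=BB: continuation. acc=(acc<<6)|0x3B=0xF4BB
Completed: cp=U+F4BB (starts at byte 3)
Byte[6]=F0: 4-byte lead, need 3 cont bytes. acc=0x0
Byte[7]=98: continuation. acc=(acc<<6)|0x18=0x18
Byte[8]=B6: continuation. acc=(acc<<6)|0x36=0x636
Byte[9]=91: continuation. acc=(acc<<6)|0x11=0x18D91
Completed: cp=U+18D91 (starts at byte 6)

Answer: 0 2 3 6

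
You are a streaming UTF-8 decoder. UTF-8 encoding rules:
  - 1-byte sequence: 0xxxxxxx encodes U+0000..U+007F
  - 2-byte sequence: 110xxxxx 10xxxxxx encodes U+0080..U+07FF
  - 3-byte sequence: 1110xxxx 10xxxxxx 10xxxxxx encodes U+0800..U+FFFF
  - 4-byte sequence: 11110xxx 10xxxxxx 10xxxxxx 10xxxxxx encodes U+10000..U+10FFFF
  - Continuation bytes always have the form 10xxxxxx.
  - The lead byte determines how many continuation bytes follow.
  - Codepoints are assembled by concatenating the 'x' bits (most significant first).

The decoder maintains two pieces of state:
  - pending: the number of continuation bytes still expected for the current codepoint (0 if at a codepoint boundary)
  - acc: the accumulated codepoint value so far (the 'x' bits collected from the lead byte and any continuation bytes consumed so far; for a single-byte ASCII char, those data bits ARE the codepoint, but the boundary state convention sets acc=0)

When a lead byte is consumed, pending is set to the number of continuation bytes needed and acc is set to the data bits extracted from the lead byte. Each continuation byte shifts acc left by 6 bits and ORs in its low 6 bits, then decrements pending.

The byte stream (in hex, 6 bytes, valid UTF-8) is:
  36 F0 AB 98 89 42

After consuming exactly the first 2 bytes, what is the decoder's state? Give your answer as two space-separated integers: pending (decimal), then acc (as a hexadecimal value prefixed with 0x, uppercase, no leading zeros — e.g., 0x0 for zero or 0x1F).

Byte[0]=36: 1-byte. pending=0, acc=0x0
Byte[1]=F0: 4-byte lead. pending=3, acc=0x0

Answer: 3 0x0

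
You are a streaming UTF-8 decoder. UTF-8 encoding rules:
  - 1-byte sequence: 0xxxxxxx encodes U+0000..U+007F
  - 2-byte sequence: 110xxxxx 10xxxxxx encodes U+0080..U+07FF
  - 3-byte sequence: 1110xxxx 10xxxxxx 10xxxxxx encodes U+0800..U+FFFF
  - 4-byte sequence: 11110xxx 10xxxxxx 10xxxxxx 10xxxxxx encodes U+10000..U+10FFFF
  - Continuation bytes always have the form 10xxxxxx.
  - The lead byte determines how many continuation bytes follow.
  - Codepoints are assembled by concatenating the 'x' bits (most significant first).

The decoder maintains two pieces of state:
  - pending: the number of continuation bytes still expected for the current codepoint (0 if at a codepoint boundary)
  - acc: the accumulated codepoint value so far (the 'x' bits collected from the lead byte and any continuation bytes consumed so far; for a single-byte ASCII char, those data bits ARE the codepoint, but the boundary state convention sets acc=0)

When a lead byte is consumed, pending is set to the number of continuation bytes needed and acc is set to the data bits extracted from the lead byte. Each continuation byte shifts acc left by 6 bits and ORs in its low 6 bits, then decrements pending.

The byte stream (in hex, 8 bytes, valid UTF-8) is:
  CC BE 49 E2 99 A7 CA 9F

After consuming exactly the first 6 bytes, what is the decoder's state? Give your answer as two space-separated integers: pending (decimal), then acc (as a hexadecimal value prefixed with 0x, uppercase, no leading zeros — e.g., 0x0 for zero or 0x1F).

Answer: 0 0x2667

Derivation:
Byte[0]=CC: 2-byte lead. pending=1, acc=0xC
Byte[1]=BE: continuation. acc=(acc<<6)|0x3E=0x33E, pending=0
Byte[2]=49: 1-byte. pending=0, acc=0x0
Byte[3]=E2: 3-byte lead. pending=2, acc=0x2
Byte[4]=99: continuation. acc=(acc<<6)|0x19=0x99, pending=1
Byte[5]=A7: continuation. acc=(acc<<6)|0x27=0x2667, pending=0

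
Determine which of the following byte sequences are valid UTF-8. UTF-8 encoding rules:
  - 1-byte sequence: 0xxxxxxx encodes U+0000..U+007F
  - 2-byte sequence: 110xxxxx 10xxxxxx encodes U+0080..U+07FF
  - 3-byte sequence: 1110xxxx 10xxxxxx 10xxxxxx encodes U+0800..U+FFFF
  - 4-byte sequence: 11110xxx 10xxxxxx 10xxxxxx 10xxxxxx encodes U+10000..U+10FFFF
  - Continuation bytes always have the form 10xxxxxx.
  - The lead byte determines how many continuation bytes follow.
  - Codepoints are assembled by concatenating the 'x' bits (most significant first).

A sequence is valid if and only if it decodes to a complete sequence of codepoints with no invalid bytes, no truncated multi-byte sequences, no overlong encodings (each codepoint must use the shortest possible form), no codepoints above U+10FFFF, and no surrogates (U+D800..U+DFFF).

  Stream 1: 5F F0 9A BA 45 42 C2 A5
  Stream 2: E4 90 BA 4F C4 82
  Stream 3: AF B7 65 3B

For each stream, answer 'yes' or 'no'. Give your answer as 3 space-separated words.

Stream 1: error at byte offset 4. INVALID
Stream 2: decodes cleanly. VALID
Stream 3: error at byte offset 0. INVALID

Answer: no yes no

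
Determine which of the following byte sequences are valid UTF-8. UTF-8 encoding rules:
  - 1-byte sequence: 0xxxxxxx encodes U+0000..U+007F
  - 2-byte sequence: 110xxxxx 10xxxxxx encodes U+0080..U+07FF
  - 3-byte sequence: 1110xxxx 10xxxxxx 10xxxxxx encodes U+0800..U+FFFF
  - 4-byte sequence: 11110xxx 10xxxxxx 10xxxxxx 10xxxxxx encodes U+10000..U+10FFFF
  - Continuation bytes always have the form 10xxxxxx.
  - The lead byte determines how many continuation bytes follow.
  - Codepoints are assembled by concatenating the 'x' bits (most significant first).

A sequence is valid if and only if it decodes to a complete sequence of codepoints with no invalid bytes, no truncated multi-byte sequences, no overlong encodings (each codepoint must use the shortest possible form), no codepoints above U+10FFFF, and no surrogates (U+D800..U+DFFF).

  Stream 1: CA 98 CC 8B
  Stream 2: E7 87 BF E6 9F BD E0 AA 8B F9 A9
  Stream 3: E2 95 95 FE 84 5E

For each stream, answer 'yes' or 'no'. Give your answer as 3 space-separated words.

Answer: yes no no

Derivation:
Stream 1: decodes cleanly. VALID
Stream 2: error at byte offset 9. INVALID
Stream 3: error at byte offset 3. INVALID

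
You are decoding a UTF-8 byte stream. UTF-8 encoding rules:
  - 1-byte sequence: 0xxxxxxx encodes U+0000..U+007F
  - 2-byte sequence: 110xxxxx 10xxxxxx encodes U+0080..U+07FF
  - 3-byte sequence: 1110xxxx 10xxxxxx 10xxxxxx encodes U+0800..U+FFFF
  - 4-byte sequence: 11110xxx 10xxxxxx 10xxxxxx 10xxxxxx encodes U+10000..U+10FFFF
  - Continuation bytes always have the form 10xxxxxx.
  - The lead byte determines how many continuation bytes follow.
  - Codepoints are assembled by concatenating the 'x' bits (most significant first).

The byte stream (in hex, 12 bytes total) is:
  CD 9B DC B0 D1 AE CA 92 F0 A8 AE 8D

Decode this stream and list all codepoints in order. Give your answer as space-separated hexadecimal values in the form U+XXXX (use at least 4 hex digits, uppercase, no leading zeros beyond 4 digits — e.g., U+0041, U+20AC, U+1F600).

Answer: U+035B U+0730 U+046E U+0292 U+28B8D

Derivation:
Byte[0]=CD: 2-byte lead, need 1 cont bytes. acc=0xD
Byte[1]=9B: continuation. acc=(acc<<6)|0x1B=0x35B
Completed: cp=U+035B (starts at byte 0)
Byte[2]=DC: 2-byte lead, need 1 cont bytes. acc=0x1C
Byte[3]=B0: continuation. acc=(acc<<6)|0x30=0x730
Completed: cp=U+0730 (starts at byte 2)
Byte[4]=D1: 2-byte lead, need 1 cont bytes. acc=0x11
Byte[5]=AE: continuation. acc=(acc<<6)|0x2E=0x46E
Completed: cp=U+046E (starts at byte 4)
Byte[6]=CA: 2-byte lead, need 1 cont bytes. acc=0xA
Byte[7]=92: continuation. acc=(acc<<6)|0x12=0x292
Completed: cp=U+0292 (starts at byte 6)
Byte[8]=F0: 4-byte lead, need 3 cont bytes. acc=0x0
Byte[9]=A8: continuation. acc=(acc<<6)|0x28=0x28
Byte[10]=AE: continuation. acc=(acc<<6)|0x2E=0xA2E
Byte[11]=8D: continuation. acc=(acc<<6)|0x0D=0x28B8D
Completed: cp=U+28B8D (starts at byte 8)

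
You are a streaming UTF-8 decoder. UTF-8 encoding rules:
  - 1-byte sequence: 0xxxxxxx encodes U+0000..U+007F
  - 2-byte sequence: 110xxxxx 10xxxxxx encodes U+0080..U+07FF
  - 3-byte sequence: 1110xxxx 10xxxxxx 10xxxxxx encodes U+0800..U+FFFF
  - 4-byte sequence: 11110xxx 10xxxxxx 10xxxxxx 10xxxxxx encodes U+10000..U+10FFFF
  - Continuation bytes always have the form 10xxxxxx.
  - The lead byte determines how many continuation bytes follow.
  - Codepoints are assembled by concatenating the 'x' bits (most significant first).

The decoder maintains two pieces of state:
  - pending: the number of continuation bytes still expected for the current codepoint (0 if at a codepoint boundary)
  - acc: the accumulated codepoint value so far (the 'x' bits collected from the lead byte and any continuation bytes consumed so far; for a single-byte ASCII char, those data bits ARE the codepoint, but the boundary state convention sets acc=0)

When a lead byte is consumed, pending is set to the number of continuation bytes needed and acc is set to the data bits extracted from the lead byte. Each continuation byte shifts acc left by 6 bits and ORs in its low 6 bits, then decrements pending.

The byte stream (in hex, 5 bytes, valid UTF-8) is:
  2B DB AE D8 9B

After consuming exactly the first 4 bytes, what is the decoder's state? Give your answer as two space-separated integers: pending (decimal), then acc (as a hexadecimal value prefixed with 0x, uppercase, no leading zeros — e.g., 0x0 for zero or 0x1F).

Answer: 1 0x18

Derivation:
Byte[0]=2B: 1-byte. pending=0, acc=0x0
Byte[1]=DB: 2-byte lead. pending=1, acc=0x1B
Byte[2]=AE: continuation. acc=(acc<<6)|0x2E=0x6EE, pending=0
Byte[3]=D8: 2-byte lead. pending=1, acc=0x18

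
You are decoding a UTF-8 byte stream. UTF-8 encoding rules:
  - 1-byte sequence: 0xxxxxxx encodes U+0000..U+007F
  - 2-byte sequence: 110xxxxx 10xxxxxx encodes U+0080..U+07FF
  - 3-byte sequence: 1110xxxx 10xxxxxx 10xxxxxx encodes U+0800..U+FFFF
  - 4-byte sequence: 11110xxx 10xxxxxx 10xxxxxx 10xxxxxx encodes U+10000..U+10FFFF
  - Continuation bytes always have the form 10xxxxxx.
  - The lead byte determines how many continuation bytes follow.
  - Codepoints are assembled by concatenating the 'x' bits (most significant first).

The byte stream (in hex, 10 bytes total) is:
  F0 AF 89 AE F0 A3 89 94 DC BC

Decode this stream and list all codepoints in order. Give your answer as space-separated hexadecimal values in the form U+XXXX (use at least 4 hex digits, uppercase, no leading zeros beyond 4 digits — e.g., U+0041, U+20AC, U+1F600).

Byte[0]=F0: 4-byte lead, need 3 cont bytes. acc=0x0
Byte[1]=AF: continuation. acc=(acc<<6)|0x2F=0x2F
Byte[2]=89: continuation. acc=(acc<<6)|0x09=0xBC9
Byte[3]=AE: continuation. acc=(acc<<6)|0x2E=0x2F26E
Completed: cp=U+2F26E (starts at byte 0)
Byte[4]=F0: 4-byte lead, need 3 cont bytes. acc=0x0
Byte[5]=A3: continuation. acc=(acc<<6)|0x23=0x23
Byte[6]=89: continuation. acc=(acc<<6)|0x09=0x8C9
Byte[7]=94: continuation. acc=(acc<<6)|0x14=0x23254
Completed: cp=U+23254 (starts at byte 4)
Byte[8]=DC: 2-byte lead, need 1 cont bytes. acc=0x1C
Byte[9]=BC: continuation. acc=(acc<<6)|0x3C=0x73C
Completed: cp=U+073C (starts at byte 8)

Answer: U+2F26E U+23254 U+073C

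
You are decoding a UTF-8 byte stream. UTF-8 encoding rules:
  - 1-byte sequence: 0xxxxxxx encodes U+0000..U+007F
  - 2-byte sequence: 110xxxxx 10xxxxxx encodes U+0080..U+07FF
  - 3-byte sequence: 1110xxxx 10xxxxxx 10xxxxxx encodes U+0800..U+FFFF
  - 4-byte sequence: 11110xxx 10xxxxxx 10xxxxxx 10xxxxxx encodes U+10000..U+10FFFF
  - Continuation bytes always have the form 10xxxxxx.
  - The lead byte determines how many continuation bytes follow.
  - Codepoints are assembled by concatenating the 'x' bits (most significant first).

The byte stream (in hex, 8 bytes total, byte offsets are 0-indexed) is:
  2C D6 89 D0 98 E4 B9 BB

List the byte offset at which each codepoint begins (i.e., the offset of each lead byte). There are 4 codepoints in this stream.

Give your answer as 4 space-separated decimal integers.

Byte[0]=2C: 1-byte ASCII. cp=U+002C
Byte[1]=D6: 2-byte lead, need 1 cont bytes. acc=0x16
Byte[2]=89: continuation. acc=(acc<<6)|0x09=0x589
Completed: cp=U+0589 (starts at byte 1)
Byte[3]=D0: 2-byte lead, need 1 cont bytes. acc=0x10
Byte[4]=98: continuation. acc=(acc<<6)|0x18=0x418
Completed: cp=U+0418 (starts at byte 3)
Byte[5]=E4: 3-byte lead, need 2 cont bytes. acc=0x4
Byte[6]=B9: continuation. acc=(acc<<6)|0x39=0x139
Byte[7]=BB: continuation. acc=(acc<<6)|0x3B=0x4E7B
Completed: cp=U+4E7B (starts at byte 5)

Answer: 0 1 3 5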